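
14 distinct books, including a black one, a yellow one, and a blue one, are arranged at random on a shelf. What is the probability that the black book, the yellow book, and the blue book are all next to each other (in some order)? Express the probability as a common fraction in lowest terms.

There are 14! = 87178291200 arrangements.
Treat the three as one block: 12! placements × 3! orders within the block = 479001600·6 = 2874009600.
Probability = 2874009600/87178291200 = 3/91.

3/91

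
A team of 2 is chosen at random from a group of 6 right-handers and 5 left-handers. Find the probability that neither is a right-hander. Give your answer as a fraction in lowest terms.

2/11

There are C(11,2) = 55 possible selections.
Selections with no right-handers (all left-handers): C(5,2) = 10.
Probability = 10/55 = 2/11.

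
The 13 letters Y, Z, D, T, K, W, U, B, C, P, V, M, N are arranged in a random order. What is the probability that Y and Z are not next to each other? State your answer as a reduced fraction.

There are 13! = 6227020800 arrangements.
Arrangements with Y and Z adjacent: 2·12! = 958003200.
So not adjacent: 6227020800 − 958003200 = 5269017600, probability 5269017600/6227020800 = 11/13.

11/13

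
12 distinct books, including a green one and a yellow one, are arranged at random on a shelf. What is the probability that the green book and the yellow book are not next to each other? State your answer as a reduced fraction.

5/6

There are 12! = 479001600 arrangements.
Arrangements with the green book and the yellow book adjacent: 2·11! = 79833600.
So not adjacent: 479001600 − 79833600 = 399168000, probability 399168000/479001600 = 5/6.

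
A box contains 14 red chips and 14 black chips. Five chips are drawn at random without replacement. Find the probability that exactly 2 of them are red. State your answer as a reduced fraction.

91/270

Total number of selections: C(28,5) = 98280.
Selections with exactly 2 red: choose 2 of the 14 red and 3 of the 14 black, C(14,2)·C(14,3) = 91·364 = 33124.
Probability = 33124/98280 = 91/270.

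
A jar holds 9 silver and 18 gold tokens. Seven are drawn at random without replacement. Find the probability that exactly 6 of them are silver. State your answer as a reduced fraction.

Total number of selections: C(27,7) = 888030.
Selections with exactly 6 silver: choose 6 of the 9 silver and 1 of the 18 gold, C(9,6)·C(18,1) = 84·18 = 1512.
Probability = 1512/888030 = 28/16445.

28/16445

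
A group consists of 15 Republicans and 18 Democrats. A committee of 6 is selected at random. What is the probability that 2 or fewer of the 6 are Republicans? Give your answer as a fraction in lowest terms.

Total selections: C(33,6) = 1107568.
Favorable selections (2 or fewer Republicans): C(15,0)·C(18,6) + C(15,1)·C(18,5) + C(15,2)·C(18,4) = 18564 + 128520 + 321300 = 468384.
Probability = 468384/1107568 = 4182/9889.

4182/9889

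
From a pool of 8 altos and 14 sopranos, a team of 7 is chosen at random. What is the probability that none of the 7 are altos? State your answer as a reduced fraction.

13/646

There are C(22,7) = 170544 possible selections.
Selections with no altos (all sopranos): C(14,7) = 3432.
Probability = 3432/170544 = 13/646.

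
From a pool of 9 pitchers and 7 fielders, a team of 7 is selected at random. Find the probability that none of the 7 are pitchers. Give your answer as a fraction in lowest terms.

There are C(16,7) = 11440 possible selections.
Selections with no pitchers (all fielders): C(7,7) = 1.
Probability = 1/11440.

1/11440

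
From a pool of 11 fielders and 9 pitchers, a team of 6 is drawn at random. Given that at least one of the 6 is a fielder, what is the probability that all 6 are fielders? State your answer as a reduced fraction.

Work in counts. Selections with at least one fielder: C(20,6) − C(9,6) = 38760 − 84 = 38676.
Of those, selections where all 6 are fielders: C(11,6) = 462.
Conditional probability = 462/38676 = 7/586.

7/586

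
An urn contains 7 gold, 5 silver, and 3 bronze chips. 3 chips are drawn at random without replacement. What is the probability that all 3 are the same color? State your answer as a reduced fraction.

46/455

There are C(15,3) = 455 ways to draw 3 chips.
All same color: C(7,3) + C(5,3) + C(3,3) = 35 + 10 + 1 = 46.
Probability = 46/455.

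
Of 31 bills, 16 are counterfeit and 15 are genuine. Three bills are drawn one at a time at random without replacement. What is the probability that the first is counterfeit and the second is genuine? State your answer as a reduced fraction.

Multiply the conditional probabilities at each draw: 16/31 · 15/30 = 240/930 = 8/31.

8/31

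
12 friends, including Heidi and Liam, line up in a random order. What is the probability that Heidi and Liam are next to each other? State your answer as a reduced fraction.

There are 12! = 479001600 arrangements.
Treat Heidi and Liam as a block: 11! arrangements of the blocks × 2 orders within the block = 2·39916800 = 79833600.
Probability = 79833600/479001600 = 1/6.

1/6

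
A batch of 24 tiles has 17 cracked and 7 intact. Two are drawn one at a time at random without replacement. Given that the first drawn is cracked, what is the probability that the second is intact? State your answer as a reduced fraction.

After removing one cracked, 23 remain: 16 cracked and 7 intact.
So the probability the next is intact is 7/23.

7/23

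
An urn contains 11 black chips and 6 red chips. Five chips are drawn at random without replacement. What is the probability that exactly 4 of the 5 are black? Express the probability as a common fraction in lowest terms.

The sample space is all 5-subsets of the 17: C(17,5) = 6188.
Selections with exactly 4 black: choose 4 of the 11 black and 1 of the 6 red, C(11,4)·C(6,1) = 330·6 = 1980.
Probability = 1980/6188 = 495/1547.

495/1547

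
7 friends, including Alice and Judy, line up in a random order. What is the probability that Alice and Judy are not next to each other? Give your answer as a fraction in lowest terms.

5/7

There are 7! = 5040 arrangements.
Arrangements with Alice and Judy adjacent: 2·6! = 1440.
So not adjacent: 5040 − 1440 = 3600, probability 3600/5040 = 5/7.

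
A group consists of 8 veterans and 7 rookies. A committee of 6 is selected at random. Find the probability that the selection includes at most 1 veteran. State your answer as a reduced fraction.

Total selections: C(15,6) = 5005.
Favorable selections (at most 1 veteran): C(8,0)·C(7,6) + C(8,1)·C(7,5) = 7 + 168 = 175.
Probability = 175/5005 = 5/143.

5/143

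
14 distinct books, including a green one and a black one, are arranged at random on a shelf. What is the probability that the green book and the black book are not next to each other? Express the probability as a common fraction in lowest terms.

6/7

There are 14! = 87178291200 arrangements.
Arrangements with the green book and the black book adjacent: 2·13! = 12454041600.
So not adjacent: 87178291200 − 12454041600 = 74724249600, probability 74724249600/87178291200 = 6/7.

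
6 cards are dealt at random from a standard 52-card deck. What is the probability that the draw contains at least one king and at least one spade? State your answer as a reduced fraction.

There are C(52,6) = 20358520 possible draws.
By inclusion-exclusion on the complements, draws missing all kings or all spades: C(48,6) + C(39,6) − C(36,6) = 12271512 + 3262623 − 1947792 = 13586343.
So draws with at least one of each: 20358520 − 13586343 = 6772177, probability 6772177/20358520.

6772177/20358520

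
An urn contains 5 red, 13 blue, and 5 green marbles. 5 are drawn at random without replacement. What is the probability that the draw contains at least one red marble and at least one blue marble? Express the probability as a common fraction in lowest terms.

There are C(23,5) = 33649 possible draws.
By inclusion-exclusion on the complements, draws missing all red or all blue: C(18,5) + C(10,5) − C(5,5) = 8568 + 252 − 1 = 8819.
So draws with at least one of each: 33649 − 8819 = 24830, probability 24830/33649.

24830/33649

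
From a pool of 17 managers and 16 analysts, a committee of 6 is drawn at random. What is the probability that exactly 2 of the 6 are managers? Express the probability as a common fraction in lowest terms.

There are C(33,6) = 1107568 ways to choose 6 from 33.
Selections with exactly 2 managers: choose 2 of the 17 managers and 4 of the 16 analysts, C(17,2)·C(16,4) = 136·1820 = 247520.
Probability = 247520/1107568 = 2210/9889.

2210/9889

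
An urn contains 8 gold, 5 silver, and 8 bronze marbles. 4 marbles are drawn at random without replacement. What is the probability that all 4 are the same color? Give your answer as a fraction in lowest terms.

There are C(21,4) = 5985 ways to draw 4 marbles.
All same color: C(8,4) + C(5,4) + C(8,4) = 70 + 5 + 70 = 145.
Probability = 145/5985 = 29/1197.

29/1197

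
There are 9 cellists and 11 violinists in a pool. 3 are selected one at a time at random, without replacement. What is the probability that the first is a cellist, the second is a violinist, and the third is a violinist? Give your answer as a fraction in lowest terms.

11/76

Multiply the conditional probabilities at each draw: 9/20 · 11/19 · 10/18 = 990/6840 = 11/76.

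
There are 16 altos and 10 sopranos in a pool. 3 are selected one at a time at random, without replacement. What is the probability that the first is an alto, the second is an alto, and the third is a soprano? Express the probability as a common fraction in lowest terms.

Multiply the conditional probabilities at each draw: 16/26 · 15/25 · 10/24 = 2400/15600 = 2/13.

2/13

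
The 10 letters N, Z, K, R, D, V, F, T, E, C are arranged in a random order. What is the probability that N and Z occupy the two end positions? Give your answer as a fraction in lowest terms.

There are 10! = 3628800 arrangements.
Place N and Z at the ends in 2 ways, arrange the remaining 8 in 8! = 40320 ways: 2·40320 = 80640.
Probability = 80640/3628800 = 1/45.

1/45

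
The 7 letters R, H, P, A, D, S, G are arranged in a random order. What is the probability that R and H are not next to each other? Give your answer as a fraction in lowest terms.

There are 7! = 5040 arrangements.
Arrangements with R and H adjacent: 2·6! = 1440.
So not adjacent: 5040 − 1440 = 3600, probability 3600/5040 = 5/7.

5/7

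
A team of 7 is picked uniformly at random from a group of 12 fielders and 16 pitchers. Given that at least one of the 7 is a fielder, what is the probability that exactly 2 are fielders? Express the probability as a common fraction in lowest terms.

Work in counts. Selections with at least one fielder: C(28,7) − C(16,7) = 1184040 − 11440 = 1172600.
Of those, selections where exactly 2 are fielders: C(12,2)·C(16,5) = 66·4368 = 288288.
Conditional probability = 288288/1172600 = 252/1025.

252/1025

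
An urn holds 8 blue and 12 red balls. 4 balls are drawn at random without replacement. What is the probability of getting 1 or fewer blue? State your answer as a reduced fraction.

Total selections: C(20,4) = 4845.
Favorable selections (1 or fewer blue): C(8,0)·C(12,4) + C(8,1)·C(12,3) = 495 + 1760 = 2255.
Probability = 2255/4845 = 451/969.

451/969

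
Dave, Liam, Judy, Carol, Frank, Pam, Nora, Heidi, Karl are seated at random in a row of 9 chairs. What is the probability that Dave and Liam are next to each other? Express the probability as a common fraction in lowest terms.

There are 9! = 362880 arrangements.
Treat Dave and Liam as a block: 8! arrangements of the blocks × 2 orders within the block = 2·40320 = 80640.
Probability = 80640/362880 = 2/9.

2/9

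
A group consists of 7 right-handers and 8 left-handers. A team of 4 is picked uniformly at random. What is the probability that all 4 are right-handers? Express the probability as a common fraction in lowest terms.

1/39

There are C(15,4) = 1365 possible selections.
Selections with all right-handers: C(7,4) = 35.
Probability = 35/1365 = 1/39.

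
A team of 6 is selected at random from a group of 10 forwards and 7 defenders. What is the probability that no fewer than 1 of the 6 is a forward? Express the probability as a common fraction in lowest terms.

Total selections: C(17,6) = 12376.
The complement is all 6 are defenders: C(7,6) = 7.
Probability = 1 − 7/12376 = 12369/12376 = 1767/1768.

1767/1768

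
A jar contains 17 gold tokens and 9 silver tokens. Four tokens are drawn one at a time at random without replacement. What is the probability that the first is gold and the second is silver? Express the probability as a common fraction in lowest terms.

Multiply the conditional probabilities at each draw: 17/26 · 9/25 = 153/650.

153/650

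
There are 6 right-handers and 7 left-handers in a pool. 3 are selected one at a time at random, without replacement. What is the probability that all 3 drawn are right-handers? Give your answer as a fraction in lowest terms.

Multiply the conditional probabilities at each draw: 6/13 · 5/12 · 4/11 = 120/1716 = 10/143.

10/143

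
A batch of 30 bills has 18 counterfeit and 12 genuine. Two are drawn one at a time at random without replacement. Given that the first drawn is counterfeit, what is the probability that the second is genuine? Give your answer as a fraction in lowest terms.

After removing one counterfeit, 29 remain: 17 counterfeit and 12 genuine.
So the probability the next is genuine is 12/29.

12/29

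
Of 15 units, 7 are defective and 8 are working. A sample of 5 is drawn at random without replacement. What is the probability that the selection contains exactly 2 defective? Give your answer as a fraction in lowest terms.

The sample space is all 5-subsets of the 15: C(15,5) = 3003.
Selections with exactly 2 defective: choose 2 of the 7 defective and 3 of the 8 working, C(7,2)·C(8,3) = 21·56 = 1176.
Probability = 1176/3003 = 56/143.

56/143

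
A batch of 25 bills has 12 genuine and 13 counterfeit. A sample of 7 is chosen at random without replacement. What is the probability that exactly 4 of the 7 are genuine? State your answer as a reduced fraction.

Total number of selections: C(25,7) = 480700.
Selections with exactly 4 genuine: choose 4 of the 12 genuine and 3 of the 13 counterfeit, C(12,4)·C(13,3) = 495·286 = 141570.
Probability = 141570/480700 = 1287/4370.

1287/4370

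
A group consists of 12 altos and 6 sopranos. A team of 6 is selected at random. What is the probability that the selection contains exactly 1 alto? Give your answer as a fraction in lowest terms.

The sample space is all 6-subsets of the 18: C(18,6) = 18564.
Selections with exactly 1 alto: choose 1 of the 12 altos and 5 of the 6 sopranos, C(12,1)·C(6,5) = 12·6 = 72.
Probability = 72/18564 = 6/1547.

6/1547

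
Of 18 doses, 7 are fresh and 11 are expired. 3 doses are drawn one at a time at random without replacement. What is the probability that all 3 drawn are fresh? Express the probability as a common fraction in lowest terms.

35/816

Multiply the conditional probabilities at each draw: 7/18 · 6/17 · 5/16 = 210/4896 = 35/816.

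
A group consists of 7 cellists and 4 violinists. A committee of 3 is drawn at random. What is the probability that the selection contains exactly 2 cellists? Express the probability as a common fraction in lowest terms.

Total number of selections: C(11,3) = 165.
Selections with exactly 2 cellists: choose 2 of the 7 cellists and 1 of the 4 violinists, C(7,2)·C(4,1) = 21·4 = 84.
Probability = 84/165 = 28/55.

28/55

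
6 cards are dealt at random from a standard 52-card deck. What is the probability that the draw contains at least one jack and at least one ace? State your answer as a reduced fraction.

718637/5089630

There are C(52,6) = 20358520 possible draws.
By inclusion-exclusion on the complements, draws missing all jacks or all aces: C(48,6) + C(48,6) − C(44,6) = 12271512 + 12271512 − 7059052 = 17483972.
So draws with at least one of each: 20358520 − 17483972 = 2874548, probability 2874548/20358520 = 718637/5089630.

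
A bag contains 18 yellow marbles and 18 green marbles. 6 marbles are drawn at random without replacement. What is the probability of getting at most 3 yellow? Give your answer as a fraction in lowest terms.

3203/4774

Total selections: C(36,6) = 1947792.
Count the complement (more than 3 yellow): C(18,4)·C(18,2) + C(18,5)·C(18,1) + C(18,6)·C(18,0) = 468180 + 154224 + 18564 = 640968.
Probability = 1 − 640968/1947792 = 1306824/1947792 = 3203/4774.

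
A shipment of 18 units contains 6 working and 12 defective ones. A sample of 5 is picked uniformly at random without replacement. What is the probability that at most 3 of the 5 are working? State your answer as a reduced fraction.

Total selections: C(18,5) = 8568.
Count the complement (more than 3 working): C(6,4)·C(12,1) + C(6,5)·C(12,0) = 180 + 6 = 186.
Probability = 1 − 186/8568 = 8382/8568 = 1397/1428.

1397/1428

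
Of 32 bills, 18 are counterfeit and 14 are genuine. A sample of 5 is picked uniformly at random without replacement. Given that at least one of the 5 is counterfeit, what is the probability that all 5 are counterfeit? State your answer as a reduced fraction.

204/4747

Work in counts. Selections with at least one counterfeit: C(32,5) − C(14,5) = 201376 − 2002 = 199374.
Of those, selections where all 5 are counterfeit: C(18,5) = 8568.
Conditional probability = 8568/199374 = 204/4747.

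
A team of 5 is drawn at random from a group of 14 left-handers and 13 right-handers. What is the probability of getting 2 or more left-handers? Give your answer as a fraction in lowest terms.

5341/6210

Total selections: C(27,5) = 80730.
Count the complement (fewer than 2 left-handers): C(14,0)·C(13,5) + C(14,1)·C(13,4) = 1287 + 10010 = 11297.
Probability = 1 − 11297/80730 = 69433/80730 = 5341/6210.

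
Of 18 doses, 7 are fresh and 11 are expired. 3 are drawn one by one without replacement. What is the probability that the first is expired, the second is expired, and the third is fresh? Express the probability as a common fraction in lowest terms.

Multiply the conditional probabilities at each draw: 11/18 · 10/17 · 7/16 = 770/4896 = 385/2448.

385/2448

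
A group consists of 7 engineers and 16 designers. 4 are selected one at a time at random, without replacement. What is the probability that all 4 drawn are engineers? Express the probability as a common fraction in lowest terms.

Multiply the conditional probabilities at each draw: 7/23 · 6/22 · 5/21 · 4/20 = 840/212520 = 1/253.

1/253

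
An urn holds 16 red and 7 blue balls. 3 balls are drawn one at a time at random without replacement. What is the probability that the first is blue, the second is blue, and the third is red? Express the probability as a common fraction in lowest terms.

Multiply the conditional probabilities at each draw: 7/23 · 6/22 · 16/21 = 672/10626 = 16/253.

16/253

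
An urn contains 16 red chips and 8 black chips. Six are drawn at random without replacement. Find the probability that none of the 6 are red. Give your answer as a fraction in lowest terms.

1/4807

There are C(24,6) = 134596 possible selections.
Selections with no red (all black): C(8,6) = 28.
Probability = 28/134596 = 1/4807.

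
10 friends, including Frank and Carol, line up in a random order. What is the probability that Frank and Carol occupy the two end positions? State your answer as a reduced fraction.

1/45

There are 10! = 3628800 arrangements.
Place Frank and Carol at the ends in 2 ways, arrange the remaining 8 in 8! = 40320 ways: 2·40320 = 80640.
Probability = 80640/3628800 = 1/45.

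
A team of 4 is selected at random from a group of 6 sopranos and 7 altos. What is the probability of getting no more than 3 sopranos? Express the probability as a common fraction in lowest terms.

Total selections: C(13,4) = 715.
The complement is exactly 4 sopranos: C(6,4)·C(7,0) = 15.
Probability = 1 − 15/715 = 700/715 = 140/143.

140/143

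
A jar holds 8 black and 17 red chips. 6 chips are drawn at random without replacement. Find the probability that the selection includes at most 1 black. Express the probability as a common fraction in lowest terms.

442/1265

Total selections: C(25,6) = 177100.
Favorable selections (at most 1 black): C(8,0)·C(17,6) + C(8,1)·C(17,5) = 12376 + 49504 = 61880.
Probability = 61880/177100 = 442/1265.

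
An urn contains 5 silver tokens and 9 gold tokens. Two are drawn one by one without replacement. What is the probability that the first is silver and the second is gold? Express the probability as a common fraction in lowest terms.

Multiply the conditional probabilities at each draw: 5/14 · 9/13 = 45/182.

45/182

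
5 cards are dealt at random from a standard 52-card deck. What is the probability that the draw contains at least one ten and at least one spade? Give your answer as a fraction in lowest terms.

There are C(52,5) = 2598960 possible draws.
By inclusion-exclusion on the complements, draws missing all tens or all spades: C(48,5) + C(39,5) − C(36,5) = 1712304 + 575757 − 376992 = 1911069.
So draws with at least one of each: 2598960 − 1911069 = 687891, probability 687891/2598960 = 229297/866320.

229297/866320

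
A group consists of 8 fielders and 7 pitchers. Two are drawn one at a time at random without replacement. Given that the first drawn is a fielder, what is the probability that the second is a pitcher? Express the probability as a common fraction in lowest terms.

After removing one fielder, 14 remain: 7 fielders and 7 pitchers.
So the probability the next is a pitcher is 7/14 = 1/2.

1/2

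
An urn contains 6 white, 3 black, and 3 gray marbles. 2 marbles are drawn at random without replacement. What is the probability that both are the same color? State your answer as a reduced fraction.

There are C(12,2) = 66 ways to draw 2 marbles.
All same color: C(6,2) + C(3,2) + C(3,2) = 15 + 3 + 3 = 21.
Probability = 21/66 = 7/22.

7/22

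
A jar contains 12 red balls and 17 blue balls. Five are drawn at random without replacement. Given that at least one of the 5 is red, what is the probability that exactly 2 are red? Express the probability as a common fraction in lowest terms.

44880/112567

Work in counts. Selections with at least one red: C(29,5) − C(17,5) = 118755 − 6188 = 112567.
Of those, selections where exactly 2 are red: C(12,2)·C(17,3) = 66·680 = 44880.
Conditional probability = 44880/112567.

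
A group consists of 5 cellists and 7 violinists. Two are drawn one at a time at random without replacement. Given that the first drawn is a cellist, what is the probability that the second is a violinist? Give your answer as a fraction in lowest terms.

7/11

After removing one cellist, 11 remain: 4 cellists and 7 violinists.
So the probability the next is a violinist is 7/11.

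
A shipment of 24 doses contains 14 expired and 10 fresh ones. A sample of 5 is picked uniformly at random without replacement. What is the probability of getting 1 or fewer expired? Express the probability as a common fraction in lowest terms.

19/253

Total selections: C(24,5) = 42504.
Favorable selections (1 or fewer expired): C(14,0)·C(10,5) + C(14,1)·C(10,4) = 252 + 2940 = 3192.
Probability = 3192/42504 = 19/253.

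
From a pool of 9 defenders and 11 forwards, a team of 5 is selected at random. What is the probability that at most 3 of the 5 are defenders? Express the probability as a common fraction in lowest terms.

583/646

Total selections: C(20,5) = 15504.
Favorable selections (at most 3 defenders): C(9,0)·C(11,5) + C(9,1)·C(11,4) + C(9,2)·C(11,3) + C(9,3)·C(11,2) = 462 + 2970 + 5940 + 4620 = 13992.
Probability = 13992/15504 = 583/646.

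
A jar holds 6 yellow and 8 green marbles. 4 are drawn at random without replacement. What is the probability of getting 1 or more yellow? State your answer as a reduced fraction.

Total selections: C(14,4) = 1001.
The complement is all 4 are green: C(8,4) = 70.
Probability = 1 − 70/1001 = 931/1001 = 133/143.

133/143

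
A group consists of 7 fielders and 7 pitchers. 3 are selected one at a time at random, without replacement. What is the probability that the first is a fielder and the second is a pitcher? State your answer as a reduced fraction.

7/26

Multiply the conditional probabilities at each draw: 7/14 · 7/13 = 49/182 = 7/26.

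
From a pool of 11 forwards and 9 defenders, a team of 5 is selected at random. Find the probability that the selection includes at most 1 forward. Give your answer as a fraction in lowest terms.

There are C(20,5) = 15504 ways to choose the 5.
Favorable selections (at most 1 forward): C(11,0)·C(9,5) + C(11,1)·C(9,4) = 126 + 1386 = 1512.
Probability = 1512/15504 = 63/646.

63/646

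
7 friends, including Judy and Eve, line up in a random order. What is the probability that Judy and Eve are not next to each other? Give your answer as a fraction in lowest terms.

There are 7! = 5040 arrangements.
Arrangements with Judy and Eve adjacent: 2·6! = 1440.
So not adjacent: 5040 − 1440 = 3600, probability 3600/5040 = 5/7.

5/7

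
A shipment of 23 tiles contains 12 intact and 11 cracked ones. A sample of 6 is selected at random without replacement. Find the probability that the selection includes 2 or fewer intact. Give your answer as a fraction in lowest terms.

842/3059

Total selections: C(23,6) = 100947.
Favorable selections (2 or fewer intact): C(12,0)·C(11,6) + C(12,1)·C(11,5) + C(12,2)·C(11,4) = 462 + 5544 + 21780 = 27786.
Probability = 27786/100947 = 842/3059.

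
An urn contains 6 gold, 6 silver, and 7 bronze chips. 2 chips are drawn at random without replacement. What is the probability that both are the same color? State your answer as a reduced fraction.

There are C(19,2) = 171 ways to draw 2 chips.
All same color: C(6,2) + C(6,2) + C(7,2) = 15 + 15 + 21 = 51.
Probability = 51/171 = 17/57.

17/57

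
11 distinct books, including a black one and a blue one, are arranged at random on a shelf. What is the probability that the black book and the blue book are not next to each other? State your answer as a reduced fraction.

There are 11! = 39916800 arrangements.
Arrangements with the black book and the blue book adjacent: 2·10! = 7257600.
So not adjacent: 39916800 − 7257600 = 32659200, probability 32659200/39916800 = 9/11.

9/11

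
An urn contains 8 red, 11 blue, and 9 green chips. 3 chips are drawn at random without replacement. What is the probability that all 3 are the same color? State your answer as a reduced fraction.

There are C(28,3) = 3276 ways to draw 3 chips.
All same color: C(8,3) + C(11,3) + C(9,3) = 56 + 165 + 84 = 305.
Probability = 305/3276.

305/3276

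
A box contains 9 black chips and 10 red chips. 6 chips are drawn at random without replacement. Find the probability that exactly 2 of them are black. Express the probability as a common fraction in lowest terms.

90/323

There are C(19,6) = 27132 ways to choose 6 from 19.
Selections with exactly 2 black: choose 2 of the 9 black and 4 of the 10 red, C(9,2)·C(10,4) = 36·210 = 7560.
Probability = 7560/27132 = 90/323.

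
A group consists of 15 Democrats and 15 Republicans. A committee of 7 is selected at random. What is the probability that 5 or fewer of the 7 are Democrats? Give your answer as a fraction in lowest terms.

Total selections: C(30,7) = 2035800.
Favorable selections (5 or fewer Democrats): C(15,0)·C(15,7) + C(15,1)·C(15,6) + C(15,2)·C(15,5) + C(15,3)·C(15,4) + C(15,4)·C(15,3) + C(15,5)·C(15,2) = 6435 + 75075 + 315315 + 621075 + 621075 + 315315 = 1954290.
Probability = 1954290/2035800 = 5011/5220.

5011/5220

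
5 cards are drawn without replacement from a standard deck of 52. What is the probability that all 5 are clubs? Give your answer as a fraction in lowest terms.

There are C(52,5) = 2598960 possible 5-card hands.
Hands that are all clubs: C(13,5) = 1287.
Probability = 1287/2598960 = 33/66640.

33/66640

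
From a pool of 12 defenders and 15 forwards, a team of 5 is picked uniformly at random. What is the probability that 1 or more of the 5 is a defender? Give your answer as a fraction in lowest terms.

Total selections: C(27,5) = 80730.
The complement is all 5 are forwards: C(15,5) = 3003.
Probability = 1 − 3003/80730 = 77727/80730 = 1993/2070.

1993/2070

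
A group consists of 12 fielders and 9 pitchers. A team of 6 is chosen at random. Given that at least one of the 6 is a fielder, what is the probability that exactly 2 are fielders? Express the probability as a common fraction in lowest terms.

33/215

Work in counts. Selections with at least one fielder: C(21,6) − C(9,6) = 54264 − 84 = 54180.
Of those, selections where exactly 2 are fielders: C(12,2)·C(9,4) = 66·126 = 8316.
Conditional probability = 8316/54180 = 33/215.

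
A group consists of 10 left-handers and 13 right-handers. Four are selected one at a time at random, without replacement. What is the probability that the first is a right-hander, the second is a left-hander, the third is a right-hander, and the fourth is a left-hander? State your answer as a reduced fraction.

117/1771

Multiply the conditional probabilities at each draw: 13/23 · 10/22 · 12/21 · 9/20 = 14040/212520 = 117/1771.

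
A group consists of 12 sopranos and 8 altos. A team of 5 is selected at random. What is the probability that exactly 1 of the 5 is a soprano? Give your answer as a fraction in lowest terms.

Total number of selections: C(20,5) = 15504.
Selections with exactly 1 soprano: choose 1 of the 12 sopranos and 4 of the 8 altos, C(12,1)·C(8,4) = 12·70 = 840.
Probability = 840/15504 = 35/646.

35/646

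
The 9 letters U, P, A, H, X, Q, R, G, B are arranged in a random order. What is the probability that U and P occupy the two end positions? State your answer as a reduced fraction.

There are 9! = 362880 arrangements.
Place U and P at the ends in 2 ways, arrange the remaining 7 in 7! = 5040 ways: 2·5040 = 10080.
Probability = 10080/362880 = 1/36.

1/36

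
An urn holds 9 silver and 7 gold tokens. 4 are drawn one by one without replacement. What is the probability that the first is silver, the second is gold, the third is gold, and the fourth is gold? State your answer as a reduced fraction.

9/208

Multiply the conditional probabilities at each draw: 9/16 · 7/15 · 6/14 · 5/13 = 1890/43680 = 9/208.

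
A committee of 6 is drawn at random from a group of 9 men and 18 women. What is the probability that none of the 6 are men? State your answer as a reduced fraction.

There are C(27,6) = 296010 possible selections.
Selections with no men (all women): C(18,6) = 18564.
Probability = 18564/296010 = 238/3795.

238/3795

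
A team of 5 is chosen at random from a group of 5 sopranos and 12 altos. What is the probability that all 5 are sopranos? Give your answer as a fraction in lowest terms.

1/6188

There are C(17,5) = 6188 possible selections.
Selections with all sopranos: C(5,5) = 1.
Probability = 1/6188.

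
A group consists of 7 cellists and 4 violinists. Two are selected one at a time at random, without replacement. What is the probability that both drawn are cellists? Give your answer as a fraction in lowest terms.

21/55

Multiply the conditional probabilities at each draw: 7/11 · 6/10 = 42/110 = 21/55.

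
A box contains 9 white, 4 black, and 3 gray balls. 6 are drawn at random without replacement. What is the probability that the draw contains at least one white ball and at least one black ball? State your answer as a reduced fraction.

1011/1144

There are C(16,6) = 8008 possible draws.
By inclusion-exclusion on the complements, draws missing all white or all black: C(7,6) + C(12,6) − C(3,6) = 7 + 924 − 0 = 931.
So draws with at least one of each: 8008 − 931 = 7077, probability 7077/8008 = 1011/1144.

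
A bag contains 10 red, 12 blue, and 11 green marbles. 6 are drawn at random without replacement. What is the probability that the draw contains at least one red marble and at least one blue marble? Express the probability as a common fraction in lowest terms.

136117/158224

There are C(33,6) = 1107568 possible draws.
By inclusion-exclusion on the complements, draws missing all red or all blue: C(23,6) + C(21,6) − C(11,6) = 100947 + 54264 − 462 = 154749.
So draws with at least one of each: 1107568 − 154749 = 952819, probability 952819/1107568 = 136117/158224.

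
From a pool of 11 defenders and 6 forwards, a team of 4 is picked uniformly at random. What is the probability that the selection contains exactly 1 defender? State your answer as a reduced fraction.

11/119

The sample space is all 4-subsets of the 17: C(17,4) = 2380.
Selections with exactly 1 defender: choose 1 of the 11 defenders and 3 of the 6 forwards, C(11,1)·C(6,3) = 11·20 = 220.
Probability = 220/2380 = 11/119.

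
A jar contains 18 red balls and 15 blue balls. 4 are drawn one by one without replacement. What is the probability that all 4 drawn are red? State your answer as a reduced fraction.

51/682

Multiply the conditional probabilities at each draw: 18/33 · 17/32 · 16/31 · 15/30 = 73440/982080 = 51/682.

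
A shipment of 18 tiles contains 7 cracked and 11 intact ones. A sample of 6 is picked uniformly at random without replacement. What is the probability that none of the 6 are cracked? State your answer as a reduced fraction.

11/442

There are C(18,6) = 18564 possible selections.
Selections with no cracked (all intact): C(11,6) = 462.
Probability = 462/18564 = 11/442.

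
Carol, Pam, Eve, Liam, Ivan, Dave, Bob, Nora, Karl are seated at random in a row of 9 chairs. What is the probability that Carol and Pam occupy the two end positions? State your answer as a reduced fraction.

1/36

There are 9! = 362880 arrangements.
Place Carol and Pam at the ends in 2 ways, arrange the remaining 7 in 7! = 5040 ways: 2·5040 = 10080.
Probability = 10080/362880 = 1/36.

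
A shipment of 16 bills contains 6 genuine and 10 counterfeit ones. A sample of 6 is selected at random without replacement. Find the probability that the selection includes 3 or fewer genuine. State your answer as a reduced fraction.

There are C(16,6) = 8008 ways to choose the 6.
Favorable selections (3 or fewer genuine): C(6,0)·C(10,6) + C(6,1)·C(10,5) + C(6,2)·C(10,4) + C(6,3)·C(10,3) = 210 + 1512 + 3150 + 2400 = 7272.
Probability = 7272/8008 = 909/1001.

909/1001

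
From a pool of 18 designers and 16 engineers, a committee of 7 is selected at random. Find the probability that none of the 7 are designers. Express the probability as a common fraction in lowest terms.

There are C(34,7) = 5379616 possible selections.
Selections with no designers (all engineers): C(16,7) = 11440.
Probability = 11440/5379616 = 65/30566.

65/30566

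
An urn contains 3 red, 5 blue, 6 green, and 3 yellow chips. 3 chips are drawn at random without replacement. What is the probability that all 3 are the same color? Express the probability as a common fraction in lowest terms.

There are C(17,3) = 680 ways to draw 3 chips.
All same color: C(3,3) + C(5,3) + C(6,3) + C(3,3) = 1 + 10 + 20 + 1 = 32.
Probability = 32/680 = 4/85.

4/85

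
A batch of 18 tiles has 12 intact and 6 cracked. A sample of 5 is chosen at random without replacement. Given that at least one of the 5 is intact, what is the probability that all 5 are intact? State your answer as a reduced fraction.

132/1427

Work in counts. Selections with at least one intact: C(18,5) − C(6,5) = 8568 − 6 = 8562.
Of those, selections where all 5 are intact: C(12,5) = 792.
Conditional probability = 792/8562 = 132/1427.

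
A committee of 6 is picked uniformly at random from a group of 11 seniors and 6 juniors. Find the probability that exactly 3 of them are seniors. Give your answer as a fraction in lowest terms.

Total number of selections: C(17,6) = 12376.
Selections with exactly 3 seniors: choose 3 of the 11 seniors and 3 of the 6 juniors, C(11,3)·C(6,3) = 165·20 = 3300.
Probability = 3300/12376 = 825/3094.

825/3094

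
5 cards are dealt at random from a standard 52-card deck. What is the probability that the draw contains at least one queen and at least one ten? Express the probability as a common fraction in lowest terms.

There are C(52,5) = 2598960 possible draws.
By inclusion-exclusion on the complements, draws missing all queens or all tens: C(48,5) + C(48,5) − C(44,5) = 1712304 + 1712304 − 1086008 = 2338600.
So draws with at least one of each: 2598960 − 2338600 = 260360, probability 260360/2598960 = 6509/64974.

6509/64974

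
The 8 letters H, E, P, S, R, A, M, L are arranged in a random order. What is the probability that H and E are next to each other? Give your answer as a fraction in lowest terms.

1/4

There are 8! = 40320 arrangements.
Treat H and E as a block: 7! arrangements of the blocks × 2 orders within the block = 2·5040 = 10080.
Probability = 10080/40320 = 1/4.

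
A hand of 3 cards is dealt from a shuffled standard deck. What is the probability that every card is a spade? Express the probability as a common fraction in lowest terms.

There are C(52,3) = 22100 possible 3-card hands.
Hands that are all spades: C(13,3) = 286.
Probability = 286/22100 = 11/850.

11/850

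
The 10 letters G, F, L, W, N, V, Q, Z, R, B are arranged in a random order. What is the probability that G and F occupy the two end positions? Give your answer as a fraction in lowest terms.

1/45

There are 10! = 3628800 arrangements.
Place G and F at the ends in 2 ways, arrange the remaining 8 in 8! = 40320 ways: 2·40320 = 80640.
Probability = 80640/3628800 = 1/45.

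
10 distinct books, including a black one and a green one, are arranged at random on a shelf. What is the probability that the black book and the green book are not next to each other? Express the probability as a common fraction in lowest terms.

4/5

There are 10! = 3628800 arrangements.
Arrangements with the black book and the green book adjacent: 2·9! = 725760.
So not adjacent: 3628800 − 725760 = 2903040, probability 2903040/3628800 = 4/5.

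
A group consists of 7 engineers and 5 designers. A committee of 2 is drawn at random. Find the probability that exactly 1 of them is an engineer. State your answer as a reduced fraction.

35/66

Total number of selections: C(12,2) = 66.
Selections with exactly 1 engineer: choose 1 of the 7 engineers and 1 of the 5 designers, C(7,1)·C(5,1) = 7·5 = 35.
Probability = 35/66.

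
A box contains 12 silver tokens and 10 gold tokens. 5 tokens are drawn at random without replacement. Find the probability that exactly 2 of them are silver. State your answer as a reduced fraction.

There are C(22,5) = 26334 ways to choose 5 from 22.
Selections with exactly 2 silver: choose 2 of the 12 silver and 3 of the 10 gold, C(12,2)·C(10,3) = 66·120 = 7920.
Probability = 7920/26334 = 40/133.

40/133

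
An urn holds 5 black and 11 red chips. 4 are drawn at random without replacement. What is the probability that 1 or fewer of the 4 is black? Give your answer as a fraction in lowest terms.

33/52

There are C(16,4) = 1820 ways to choose the 4.
Favorable selections (1 or fewer black): C(5,0)·C(11,4) + C(5,1)·C(11,3) = 330 + 825 = 1155.
Probability = 1155/1820 = 33/52.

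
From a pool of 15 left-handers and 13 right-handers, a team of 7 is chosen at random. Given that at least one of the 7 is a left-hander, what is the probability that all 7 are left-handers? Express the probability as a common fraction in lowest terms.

Work in counts. Selections with at least one left-hander: C(28,7) − C(13,7) = 1184040 − 1716 = 1182324.
Of those, selections where all 7 are left-handers: C(15,7) = 6435.
Conditional probability = 6435/1182324 = 15/2756.

15/2756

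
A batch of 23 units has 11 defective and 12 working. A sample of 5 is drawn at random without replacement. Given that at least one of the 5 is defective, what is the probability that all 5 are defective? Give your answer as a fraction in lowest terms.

Work in counts. Selections with at least one defective: C(23,5) − C(12,5) = 33649 − 792 = 32857.
Of those, selections where all 5 are defective: C(11,5) = 462.
Conditional probability = 462/32857 = 42/2987.

42/2987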